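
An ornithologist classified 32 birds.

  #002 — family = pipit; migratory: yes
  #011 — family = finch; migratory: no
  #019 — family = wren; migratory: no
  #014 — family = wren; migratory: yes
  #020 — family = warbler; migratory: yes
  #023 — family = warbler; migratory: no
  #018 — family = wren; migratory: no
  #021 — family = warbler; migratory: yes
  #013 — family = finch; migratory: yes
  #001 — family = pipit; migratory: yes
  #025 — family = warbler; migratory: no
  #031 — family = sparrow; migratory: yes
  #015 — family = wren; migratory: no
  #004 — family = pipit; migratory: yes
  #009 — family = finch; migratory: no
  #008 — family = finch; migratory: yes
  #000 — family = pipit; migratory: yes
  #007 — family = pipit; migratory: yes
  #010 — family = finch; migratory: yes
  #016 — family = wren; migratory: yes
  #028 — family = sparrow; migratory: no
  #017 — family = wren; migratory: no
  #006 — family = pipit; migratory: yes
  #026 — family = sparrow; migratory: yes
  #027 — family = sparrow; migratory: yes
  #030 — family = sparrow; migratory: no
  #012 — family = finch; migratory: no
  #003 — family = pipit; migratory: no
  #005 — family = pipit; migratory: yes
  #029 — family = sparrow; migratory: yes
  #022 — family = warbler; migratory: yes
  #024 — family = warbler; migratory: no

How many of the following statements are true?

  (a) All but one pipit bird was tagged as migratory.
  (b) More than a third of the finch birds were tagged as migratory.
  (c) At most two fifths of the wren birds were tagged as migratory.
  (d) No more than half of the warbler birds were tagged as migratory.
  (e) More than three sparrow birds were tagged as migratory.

(a) pipit: |A| = 8, |A ∩ B| = 7; needs |A ∖ B| = 1 — true.
(b) finch: |A| = 6, |A ∩ B| = 3; needs |A ∩ B| / |A| > 1/3 — true.
(c) wren: |A| = 6, |A ∩ B| = 2; needs |A ∩ B| / |A| ≤ 2/5 — true.
(d) warbler: |A| = 6, |A ∩ B| = 3; needs |A ∩ B| ≤ |A ∖ B| — true.
(e) sparrow: |A| = 6, |A ∩ B| = 4; needs |A ∩ B| > 3 — true.

5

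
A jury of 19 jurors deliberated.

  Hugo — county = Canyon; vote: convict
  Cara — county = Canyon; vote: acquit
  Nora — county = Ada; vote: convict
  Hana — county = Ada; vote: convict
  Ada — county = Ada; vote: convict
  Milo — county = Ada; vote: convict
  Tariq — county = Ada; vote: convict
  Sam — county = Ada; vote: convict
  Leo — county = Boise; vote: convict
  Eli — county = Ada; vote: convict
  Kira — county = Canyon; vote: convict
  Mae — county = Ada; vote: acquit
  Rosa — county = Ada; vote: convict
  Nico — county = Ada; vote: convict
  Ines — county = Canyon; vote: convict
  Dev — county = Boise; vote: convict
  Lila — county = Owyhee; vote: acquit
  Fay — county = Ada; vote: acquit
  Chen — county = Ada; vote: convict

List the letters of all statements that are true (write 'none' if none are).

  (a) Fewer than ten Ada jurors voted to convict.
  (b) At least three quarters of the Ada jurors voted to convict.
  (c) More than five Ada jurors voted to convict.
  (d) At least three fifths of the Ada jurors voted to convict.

|A| = 12, |A ∩ B| = 10, |A ∖ B| = 2.
(a) |A ∩ B| < 10: fails.
(b) |A ∩ B| / |A| ≥ 3/4: holds.
(c) |A ∩ B| > 5: holds.
(d) |A ∩ B| / |A| ≥ 3/5: holds.

(b), (c), (d)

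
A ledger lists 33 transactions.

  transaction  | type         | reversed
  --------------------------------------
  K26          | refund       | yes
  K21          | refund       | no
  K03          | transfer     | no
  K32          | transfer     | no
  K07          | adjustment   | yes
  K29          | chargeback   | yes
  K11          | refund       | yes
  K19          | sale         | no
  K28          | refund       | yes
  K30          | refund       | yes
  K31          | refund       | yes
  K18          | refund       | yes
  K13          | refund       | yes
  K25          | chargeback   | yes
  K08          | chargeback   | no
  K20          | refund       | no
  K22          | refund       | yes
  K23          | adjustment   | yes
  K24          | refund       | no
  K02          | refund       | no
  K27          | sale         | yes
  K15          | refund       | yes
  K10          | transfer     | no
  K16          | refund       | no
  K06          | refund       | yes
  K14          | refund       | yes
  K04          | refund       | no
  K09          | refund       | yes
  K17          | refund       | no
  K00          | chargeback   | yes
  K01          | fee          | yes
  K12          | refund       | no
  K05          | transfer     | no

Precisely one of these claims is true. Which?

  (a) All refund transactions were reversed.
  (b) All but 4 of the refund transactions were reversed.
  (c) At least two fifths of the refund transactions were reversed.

(c)

|A| = 20, |A ∩ B| = 12, |A ∖ B| = 8.
(a) requires A ⊆ B, i.e. every element of A is in B (|A ∖ B| = 0): false.
(b) requires |A ∖ B| = 4: false.
(c) requires |A ∩ B| / |A| ≥ 2/5: true.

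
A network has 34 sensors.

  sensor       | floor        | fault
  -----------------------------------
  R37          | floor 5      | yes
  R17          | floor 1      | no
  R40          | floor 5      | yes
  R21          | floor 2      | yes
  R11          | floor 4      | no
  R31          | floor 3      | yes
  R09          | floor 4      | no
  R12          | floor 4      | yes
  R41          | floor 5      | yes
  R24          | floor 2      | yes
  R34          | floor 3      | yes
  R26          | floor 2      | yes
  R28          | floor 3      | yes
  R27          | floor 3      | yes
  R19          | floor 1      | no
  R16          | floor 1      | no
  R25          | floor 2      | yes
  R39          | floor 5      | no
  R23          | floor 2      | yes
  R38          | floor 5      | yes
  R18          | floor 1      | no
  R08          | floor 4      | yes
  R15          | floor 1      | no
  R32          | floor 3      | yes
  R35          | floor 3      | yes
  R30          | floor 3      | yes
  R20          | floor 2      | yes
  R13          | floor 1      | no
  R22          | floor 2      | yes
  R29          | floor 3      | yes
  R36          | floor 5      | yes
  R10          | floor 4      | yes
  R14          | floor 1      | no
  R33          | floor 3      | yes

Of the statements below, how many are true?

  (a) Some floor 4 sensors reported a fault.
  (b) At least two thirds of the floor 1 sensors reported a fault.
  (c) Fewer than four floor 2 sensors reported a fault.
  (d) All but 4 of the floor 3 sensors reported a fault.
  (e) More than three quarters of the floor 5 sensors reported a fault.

2

(a) floor 4: |A| = 5, |A ∩ B| = 3; needs A ∩ B ≠ ∅ (|A ∩ B| ≥ 1) — true.
(b) floor 1: |A| = 7, |A ∩ B| = 0; needs |A ∩ B| / |A| ≥ 2/3 — false.
(c) floor 2: |A| = 7, |A ∩ B| = 7; needs |A ∩ B| < 4 — false.
(d) floor 3: |A| = 9, |A ∩ B| = 9; needs |A ∖ B| = 4 — false.
(e) floor 5: |A| = 6, |A ∩ B| = 5; needs |A ∩ B| / |A| > 3/4 — true.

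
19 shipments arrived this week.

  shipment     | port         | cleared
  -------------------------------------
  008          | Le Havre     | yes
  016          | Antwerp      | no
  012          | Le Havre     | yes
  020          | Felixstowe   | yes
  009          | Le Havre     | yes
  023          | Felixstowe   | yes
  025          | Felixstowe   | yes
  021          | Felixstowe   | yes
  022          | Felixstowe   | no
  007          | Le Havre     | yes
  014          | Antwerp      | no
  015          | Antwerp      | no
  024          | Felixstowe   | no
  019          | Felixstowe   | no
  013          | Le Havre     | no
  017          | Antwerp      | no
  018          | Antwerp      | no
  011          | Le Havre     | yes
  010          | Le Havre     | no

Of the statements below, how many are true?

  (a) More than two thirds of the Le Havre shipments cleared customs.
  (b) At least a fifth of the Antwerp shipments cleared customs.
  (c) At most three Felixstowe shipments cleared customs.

(a) Le Havre: |A| = 7, |A ∩ B| = 5; needs |A ∩ B| / |A| > 2/3 — true.
(b) Antwerp: |A| = 5, |A ∩ B| = 0; needs |A ∩ B| / |A| ≥ 1/5 — false.
(c) Felixstowe: |A| = 7, |A ∩ B| = 4; needs |A ∩ B| ≤ 3 — false.

1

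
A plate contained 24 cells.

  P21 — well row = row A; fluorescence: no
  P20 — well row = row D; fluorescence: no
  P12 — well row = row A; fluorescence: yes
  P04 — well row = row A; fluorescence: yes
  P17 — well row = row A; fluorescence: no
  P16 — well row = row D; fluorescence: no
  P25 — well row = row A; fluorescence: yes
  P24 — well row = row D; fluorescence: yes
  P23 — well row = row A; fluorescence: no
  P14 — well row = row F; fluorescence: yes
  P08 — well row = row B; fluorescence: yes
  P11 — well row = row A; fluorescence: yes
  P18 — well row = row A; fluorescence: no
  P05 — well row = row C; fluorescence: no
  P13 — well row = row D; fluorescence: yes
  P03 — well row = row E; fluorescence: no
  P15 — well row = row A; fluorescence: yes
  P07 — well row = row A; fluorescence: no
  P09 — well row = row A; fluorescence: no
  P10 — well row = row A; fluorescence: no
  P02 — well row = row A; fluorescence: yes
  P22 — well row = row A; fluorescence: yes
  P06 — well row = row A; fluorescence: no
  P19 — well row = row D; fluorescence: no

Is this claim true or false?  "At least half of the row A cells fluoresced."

False

The determiner here denotes the relation: |A ∩ B| ≥ |A ∖ B|.
|A| = 15, |A ∩ B| = 7, |A ∖ B| = 8.
7 < 8, so the statement is false.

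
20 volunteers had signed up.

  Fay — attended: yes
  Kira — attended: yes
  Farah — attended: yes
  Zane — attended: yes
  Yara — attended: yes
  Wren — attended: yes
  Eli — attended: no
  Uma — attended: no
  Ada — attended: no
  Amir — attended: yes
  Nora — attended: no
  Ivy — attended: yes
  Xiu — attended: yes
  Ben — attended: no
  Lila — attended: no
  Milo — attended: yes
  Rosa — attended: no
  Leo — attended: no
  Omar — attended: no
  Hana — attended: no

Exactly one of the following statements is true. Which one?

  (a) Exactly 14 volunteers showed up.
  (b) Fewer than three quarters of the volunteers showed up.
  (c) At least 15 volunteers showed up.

(b)

|A| = 20, |A ∩ B| = 10, |A ∖ B| = 10.
(a) requires |A ∩ B| = 14: false.
(b) requires |A ∩ B| / |A| < 3/4: true.
(c) requires |A ∩ B| ≥ 15: false.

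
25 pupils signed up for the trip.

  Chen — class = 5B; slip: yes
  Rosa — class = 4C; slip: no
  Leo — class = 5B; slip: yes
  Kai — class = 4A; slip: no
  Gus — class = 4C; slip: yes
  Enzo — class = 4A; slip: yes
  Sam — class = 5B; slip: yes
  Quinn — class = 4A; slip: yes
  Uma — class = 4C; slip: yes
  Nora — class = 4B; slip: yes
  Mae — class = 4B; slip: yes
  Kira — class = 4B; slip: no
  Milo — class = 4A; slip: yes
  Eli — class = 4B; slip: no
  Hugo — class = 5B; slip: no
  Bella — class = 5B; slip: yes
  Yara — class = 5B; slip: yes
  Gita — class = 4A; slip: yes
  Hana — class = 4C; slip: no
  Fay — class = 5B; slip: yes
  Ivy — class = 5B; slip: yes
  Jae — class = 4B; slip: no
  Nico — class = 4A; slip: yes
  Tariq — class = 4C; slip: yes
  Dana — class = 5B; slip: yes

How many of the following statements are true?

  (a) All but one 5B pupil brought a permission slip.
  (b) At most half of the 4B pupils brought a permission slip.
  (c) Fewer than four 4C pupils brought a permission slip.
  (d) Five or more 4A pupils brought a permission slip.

(a) 5B: |A| = 9, |A ∩ B| = 8; needs |A ∖ B| = 1 — true.
(b) 4B: |A| = 5, |A ∩ B| = 2; needs |A ∩ B| ≤ |A ∖ B| — true.
(c) 4C: |A| = 5, |A ∩ B| = 3; needs |A ∩ B| < 4 — true.
(d) 4A: |A| = 6, |A ∩ B| = 5; needs |A ∩ B| ≥ 5 — true.

4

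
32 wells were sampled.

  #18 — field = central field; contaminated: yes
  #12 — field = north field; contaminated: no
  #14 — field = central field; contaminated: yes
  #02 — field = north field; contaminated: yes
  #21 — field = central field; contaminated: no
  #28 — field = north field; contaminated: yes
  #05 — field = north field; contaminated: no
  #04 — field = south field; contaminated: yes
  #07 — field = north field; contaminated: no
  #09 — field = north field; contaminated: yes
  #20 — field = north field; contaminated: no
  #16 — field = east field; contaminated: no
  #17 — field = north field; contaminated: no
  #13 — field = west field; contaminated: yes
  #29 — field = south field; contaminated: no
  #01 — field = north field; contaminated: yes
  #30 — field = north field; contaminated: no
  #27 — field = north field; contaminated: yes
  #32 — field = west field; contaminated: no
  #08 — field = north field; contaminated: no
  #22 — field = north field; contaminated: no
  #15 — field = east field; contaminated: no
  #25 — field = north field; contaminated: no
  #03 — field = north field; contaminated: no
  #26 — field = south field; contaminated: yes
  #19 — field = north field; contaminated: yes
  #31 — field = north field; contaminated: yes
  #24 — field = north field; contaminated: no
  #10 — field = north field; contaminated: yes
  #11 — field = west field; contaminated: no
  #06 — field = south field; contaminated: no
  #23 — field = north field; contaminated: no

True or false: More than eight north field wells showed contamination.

The determiner here denotes the relation: |A ∩ B| > 8.
|A| = 20, |A ∩ B| = 8, |A ∖ B| = 12.
|A ∩ B| = 8, so the statement is false.

False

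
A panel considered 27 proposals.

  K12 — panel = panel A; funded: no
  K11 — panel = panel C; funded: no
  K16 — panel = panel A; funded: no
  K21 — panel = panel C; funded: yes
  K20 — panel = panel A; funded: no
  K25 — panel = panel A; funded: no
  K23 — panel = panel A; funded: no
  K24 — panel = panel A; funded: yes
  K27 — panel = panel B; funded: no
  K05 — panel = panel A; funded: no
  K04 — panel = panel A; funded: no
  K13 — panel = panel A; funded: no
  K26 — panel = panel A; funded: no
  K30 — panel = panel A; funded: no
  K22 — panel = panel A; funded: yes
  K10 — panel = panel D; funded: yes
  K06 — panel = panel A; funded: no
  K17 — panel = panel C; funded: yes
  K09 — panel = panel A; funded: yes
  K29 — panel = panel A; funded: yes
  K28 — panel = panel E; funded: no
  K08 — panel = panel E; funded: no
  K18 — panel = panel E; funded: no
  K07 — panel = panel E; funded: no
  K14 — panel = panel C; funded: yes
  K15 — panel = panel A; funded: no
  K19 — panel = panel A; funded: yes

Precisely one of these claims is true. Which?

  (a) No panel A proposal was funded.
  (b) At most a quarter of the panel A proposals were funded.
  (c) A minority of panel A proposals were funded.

|A| = 17, |A ∩ B| = 5, |A ∖ B| = 12.
(a) requires A ∩ B = ∅ (|A ∩ B| = 0): false.
(b) requires |A ∩ B| / |A| ≤ 1/4: false.
(c) requires |A ∩ B| < |A ∖ B|: true.

(c)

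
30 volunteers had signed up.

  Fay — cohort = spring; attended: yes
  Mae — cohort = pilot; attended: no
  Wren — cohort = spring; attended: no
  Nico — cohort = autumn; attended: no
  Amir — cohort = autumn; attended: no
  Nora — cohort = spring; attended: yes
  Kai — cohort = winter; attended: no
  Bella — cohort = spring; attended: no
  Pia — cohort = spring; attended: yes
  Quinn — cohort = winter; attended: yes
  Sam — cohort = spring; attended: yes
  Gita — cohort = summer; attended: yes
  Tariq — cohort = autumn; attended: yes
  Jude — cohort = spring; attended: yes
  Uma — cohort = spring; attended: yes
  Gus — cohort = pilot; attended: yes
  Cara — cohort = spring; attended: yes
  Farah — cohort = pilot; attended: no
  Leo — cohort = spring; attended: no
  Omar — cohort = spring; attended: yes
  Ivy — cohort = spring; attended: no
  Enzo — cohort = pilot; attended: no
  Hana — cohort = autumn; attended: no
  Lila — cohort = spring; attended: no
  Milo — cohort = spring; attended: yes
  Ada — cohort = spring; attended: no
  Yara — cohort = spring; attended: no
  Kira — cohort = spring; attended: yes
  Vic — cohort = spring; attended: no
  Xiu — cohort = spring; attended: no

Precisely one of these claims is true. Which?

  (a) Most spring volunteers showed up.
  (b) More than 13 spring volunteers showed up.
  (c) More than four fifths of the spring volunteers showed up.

(a)

|A| = 19, |A ∩ B| = 10, |A ∖ B| = 9.
(a) requires |A ∩ B| > |A ∖ B|: true.
(b) requires |A ∩ B| > 13: false.
(c) requires |A ∩ B| / |A| > 4/5: false.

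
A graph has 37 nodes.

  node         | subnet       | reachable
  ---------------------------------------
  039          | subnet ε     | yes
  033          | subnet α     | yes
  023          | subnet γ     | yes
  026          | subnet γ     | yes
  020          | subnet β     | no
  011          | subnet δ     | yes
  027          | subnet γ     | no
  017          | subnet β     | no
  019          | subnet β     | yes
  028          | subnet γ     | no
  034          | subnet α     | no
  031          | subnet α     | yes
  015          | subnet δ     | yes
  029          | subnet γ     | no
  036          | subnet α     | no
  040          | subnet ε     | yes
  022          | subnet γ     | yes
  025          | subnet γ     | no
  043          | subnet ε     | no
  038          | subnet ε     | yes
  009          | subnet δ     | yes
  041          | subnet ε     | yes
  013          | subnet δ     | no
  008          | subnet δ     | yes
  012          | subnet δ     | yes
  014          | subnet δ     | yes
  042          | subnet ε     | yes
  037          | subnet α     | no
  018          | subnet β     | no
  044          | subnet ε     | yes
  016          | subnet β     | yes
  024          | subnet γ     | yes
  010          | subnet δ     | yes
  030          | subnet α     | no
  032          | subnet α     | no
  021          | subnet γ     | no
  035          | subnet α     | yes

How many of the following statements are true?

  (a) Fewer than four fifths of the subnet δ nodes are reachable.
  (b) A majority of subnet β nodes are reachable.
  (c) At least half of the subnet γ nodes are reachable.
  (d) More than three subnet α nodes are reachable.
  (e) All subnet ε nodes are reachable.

0

(a) subnet δ: |A| = 8, |A ∩ B| = 7; needs |A ∩ B| / |A| < 4/5 — false.
(b) subnet β: |A| = 5, |A ∩ B| = 2; needs |A ∩ B| > |A ∖ B| — false.
(c) subnet γ: |A| = 9, |A ∩ B| = 4; needs |A ∩ B| ≥ |A ∖ B| — false.
(d) subnet α: |A| = 8, |A ∩ B| = 3; needs |A ∩ B| > 3 — false.
(e) subnet ε: |A| = 7, |A ∩ B| = 6; needs A ⊆ B, i.e. every element of A is in B (|A ∖ B| = 0) — false.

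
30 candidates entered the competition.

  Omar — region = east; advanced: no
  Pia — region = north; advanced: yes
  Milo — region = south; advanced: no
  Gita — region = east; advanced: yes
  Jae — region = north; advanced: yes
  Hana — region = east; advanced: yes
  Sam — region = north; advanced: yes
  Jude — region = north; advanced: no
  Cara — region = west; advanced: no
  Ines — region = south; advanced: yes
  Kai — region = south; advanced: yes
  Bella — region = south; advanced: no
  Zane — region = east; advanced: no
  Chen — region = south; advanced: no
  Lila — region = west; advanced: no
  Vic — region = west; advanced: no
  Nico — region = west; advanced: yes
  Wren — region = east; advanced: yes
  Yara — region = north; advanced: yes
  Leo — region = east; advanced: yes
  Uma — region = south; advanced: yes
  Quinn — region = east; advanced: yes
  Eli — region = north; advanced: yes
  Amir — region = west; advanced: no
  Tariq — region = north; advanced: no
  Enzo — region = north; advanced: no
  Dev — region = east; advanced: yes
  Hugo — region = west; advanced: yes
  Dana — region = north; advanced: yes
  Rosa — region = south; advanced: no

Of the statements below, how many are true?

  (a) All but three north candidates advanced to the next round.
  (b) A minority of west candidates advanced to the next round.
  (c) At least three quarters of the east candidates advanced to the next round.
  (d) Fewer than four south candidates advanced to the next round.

4

(a) north: |A| = 9, |A ∩ B| = 6; needs |A ∖ B| = 3 — true.
(b) west: |A| = 6, |A ∩ B| = 2; needs |A ∩ B| < |A ∖ B| — true.
(c) east: |A| = 8, |A ∩ B| = 6; needs |A ∩ B| / |A| ≥ 3/4 — true.
(d) south: |A| = 7, |A ∩ B| = 3; needs |A ∩ B| < 4 — true.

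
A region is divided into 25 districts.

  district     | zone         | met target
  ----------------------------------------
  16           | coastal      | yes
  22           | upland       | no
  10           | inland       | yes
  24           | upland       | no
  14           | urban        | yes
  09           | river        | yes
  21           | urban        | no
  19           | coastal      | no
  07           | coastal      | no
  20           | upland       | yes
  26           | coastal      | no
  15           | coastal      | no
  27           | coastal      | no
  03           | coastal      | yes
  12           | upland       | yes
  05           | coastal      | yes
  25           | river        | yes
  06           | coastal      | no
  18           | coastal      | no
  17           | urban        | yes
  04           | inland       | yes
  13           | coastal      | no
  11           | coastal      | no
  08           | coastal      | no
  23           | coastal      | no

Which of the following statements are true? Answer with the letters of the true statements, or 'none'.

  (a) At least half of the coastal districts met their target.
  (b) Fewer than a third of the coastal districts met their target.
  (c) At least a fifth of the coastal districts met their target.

|A| = 14, |A ∩ B| = 3, |A ∖ B| = 11.
(a) |A ∩ B| ≥ |A ∖ B|: fails.
(b) |A ∩ B| / |A| < 1/3: holds.
(c) |A ∩ B| / |A| ≥ 1/5: holds.

(b), (c)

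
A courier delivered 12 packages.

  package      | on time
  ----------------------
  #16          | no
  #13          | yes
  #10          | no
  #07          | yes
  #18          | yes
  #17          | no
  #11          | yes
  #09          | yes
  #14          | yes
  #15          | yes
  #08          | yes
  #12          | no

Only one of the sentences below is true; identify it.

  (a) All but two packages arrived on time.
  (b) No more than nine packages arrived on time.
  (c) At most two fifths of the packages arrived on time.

|A| = 12, |A ∩ B| = 8, |A ∖ B| = 4.
(a) requires |A ∖ B| = 2: false.
(b) requires |A ∩ B| ≤ 9: true.
(c) requires |A ∩ B| / |A| ≤ 2/5: false.

(b)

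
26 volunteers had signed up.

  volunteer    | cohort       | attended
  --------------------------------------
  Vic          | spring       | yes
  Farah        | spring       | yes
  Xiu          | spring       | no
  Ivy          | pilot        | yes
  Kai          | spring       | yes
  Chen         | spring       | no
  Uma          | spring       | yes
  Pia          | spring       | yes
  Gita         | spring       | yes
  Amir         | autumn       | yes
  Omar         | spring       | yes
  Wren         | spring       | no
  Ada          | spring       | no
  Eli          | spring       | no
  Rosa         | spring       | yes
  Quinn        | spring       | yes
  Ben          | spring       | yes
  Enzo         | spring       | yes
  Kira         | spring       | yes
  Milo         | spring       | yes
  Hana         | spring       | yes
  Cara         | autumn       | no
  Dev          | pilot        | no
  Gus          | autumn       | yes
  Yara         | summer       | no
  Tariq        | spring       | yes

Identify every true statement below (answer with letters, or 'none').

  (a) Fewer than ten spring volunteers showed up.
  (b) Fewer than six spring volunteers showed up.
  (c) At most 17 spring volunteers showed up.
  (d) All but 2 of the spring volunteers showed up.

|A| = 20, |A ∩ B| = 15, |A ∖ B| = 5.
(a) |A ∩ B| < 10: fails.
(b) |A ∩ B| < 6: fails.
(c) |A ∩ B| ≤ 17: holds.
(d) |A ∖ B| = 2: fails.

(c)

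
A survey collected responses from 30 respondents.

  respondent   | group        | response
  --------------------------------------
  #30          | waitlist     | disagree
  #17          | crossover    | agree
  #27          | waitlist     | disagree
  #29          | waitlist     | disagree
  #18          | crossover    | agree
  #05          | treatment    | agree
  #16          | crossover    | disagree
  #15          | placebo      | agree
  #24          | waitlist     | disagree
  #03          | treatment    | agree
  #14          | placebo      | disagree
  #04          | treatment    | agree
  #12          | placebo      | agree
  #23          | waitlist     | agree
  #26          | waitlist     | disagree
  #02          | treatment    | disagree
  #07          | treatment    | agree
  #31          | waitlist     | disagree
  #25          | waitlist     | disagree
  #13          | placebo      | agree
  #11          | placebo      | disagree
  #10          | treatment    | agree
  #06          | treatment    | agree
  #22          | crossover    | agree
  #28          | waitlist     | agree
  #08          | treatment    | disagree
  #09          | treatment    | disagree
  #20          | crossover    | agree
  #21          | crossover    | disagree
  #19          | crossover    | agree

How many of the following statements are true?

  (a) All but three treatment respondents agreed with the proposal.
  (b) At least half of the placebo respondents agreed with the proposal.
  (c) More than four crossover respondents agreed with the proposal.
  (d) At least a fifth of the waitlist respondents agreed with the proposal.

4

(a) treatment: |A| = 9, |A ∩ B| = 6; needs |A ∖ B| = 3 — true.
(b) placebo: |A| = 5, |A ∩ B| = 3; needs |A ∩ B| ≥ |A ∖ B| — true.
(c) crossover: |A| = 7, |A ∩ B| = 5; needs |A ∩ B| > 4 — true.
(d) waitlist: |A| = 9, |A ∩ B| = 2; needs |A ∩ B| / |A| ≥ 1/5 — true.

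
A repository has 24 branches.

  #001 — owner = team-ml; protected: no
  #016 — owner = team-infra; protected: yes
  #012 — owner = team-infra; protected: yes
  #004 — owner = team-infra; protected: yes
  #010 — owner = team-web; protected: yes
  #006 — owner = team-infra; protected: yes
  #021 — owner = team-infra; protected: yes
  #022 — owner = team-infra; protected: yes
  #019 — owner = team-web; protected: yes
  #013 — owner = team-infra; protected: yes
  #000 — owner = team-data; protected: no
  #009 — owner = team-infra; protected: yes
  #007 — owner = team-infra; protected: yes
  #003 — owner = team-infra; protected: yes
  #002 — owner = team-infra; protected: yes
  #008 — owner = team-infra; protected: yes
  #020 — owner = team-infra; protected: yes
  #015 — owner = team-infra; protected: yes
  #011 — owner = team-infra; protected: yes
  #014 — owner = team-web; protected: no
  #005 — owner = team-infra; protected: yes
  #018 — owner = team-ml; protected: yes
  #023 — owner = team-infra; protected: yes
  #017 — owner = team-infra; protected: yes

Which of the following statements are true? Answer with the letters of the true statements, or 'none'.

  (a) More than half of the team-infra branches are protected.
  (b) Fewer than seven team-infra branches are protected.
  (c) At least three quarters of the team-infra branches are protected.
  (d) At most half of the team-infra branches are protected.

|A| = 18, |A ∩ B| = 18, |A ∖ B| = 0.
(a) |A ∩ B| > |A ∖ B|: holds.
(b) |A ∩ B| < 7: fails.
(c) |A ∩ B| / |A| ≥ 3/4: holds.
(d) |A ∩ B| ≤ |A ∖ B|: fails.

(a), (c)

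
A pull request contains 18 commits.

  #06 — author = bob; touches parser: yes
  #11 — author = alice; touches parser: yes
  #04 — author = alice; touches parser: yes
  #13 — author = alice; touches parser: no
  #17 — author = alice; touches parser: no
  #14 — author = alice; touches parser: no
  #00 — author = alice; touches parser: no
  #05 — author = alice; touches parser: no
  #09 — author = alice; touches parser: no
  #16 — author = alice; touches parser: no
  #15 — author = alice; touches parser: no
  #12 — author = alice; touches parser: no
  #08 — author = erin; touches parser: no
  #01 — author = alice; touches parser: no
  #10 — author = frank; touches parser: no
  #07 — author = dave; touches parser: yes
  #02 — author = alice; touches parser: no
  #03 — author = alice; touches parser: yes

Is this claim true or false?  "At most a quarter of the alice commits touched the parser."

True

'At most a quarter of the alice commits touched the parser' holds iff |A ∩ B| / |A| ≤ 1/4.
A (the restrictor) = {#11, #04, #13, #17, #14, #00, #05, #09, #16, #15, #12, #01, #02, #03}, |A| = 14.
A ∩ B = {#11, #04, #03}, so |A ∩ B| = 3.
A ∖ B = {#13, #17, #14, #00, #05, #09, #16, #15, #12, #01, #02}, so |A ∖ B| = 11.
|A ∩ B|/|A| = 3/14, so the statement is true.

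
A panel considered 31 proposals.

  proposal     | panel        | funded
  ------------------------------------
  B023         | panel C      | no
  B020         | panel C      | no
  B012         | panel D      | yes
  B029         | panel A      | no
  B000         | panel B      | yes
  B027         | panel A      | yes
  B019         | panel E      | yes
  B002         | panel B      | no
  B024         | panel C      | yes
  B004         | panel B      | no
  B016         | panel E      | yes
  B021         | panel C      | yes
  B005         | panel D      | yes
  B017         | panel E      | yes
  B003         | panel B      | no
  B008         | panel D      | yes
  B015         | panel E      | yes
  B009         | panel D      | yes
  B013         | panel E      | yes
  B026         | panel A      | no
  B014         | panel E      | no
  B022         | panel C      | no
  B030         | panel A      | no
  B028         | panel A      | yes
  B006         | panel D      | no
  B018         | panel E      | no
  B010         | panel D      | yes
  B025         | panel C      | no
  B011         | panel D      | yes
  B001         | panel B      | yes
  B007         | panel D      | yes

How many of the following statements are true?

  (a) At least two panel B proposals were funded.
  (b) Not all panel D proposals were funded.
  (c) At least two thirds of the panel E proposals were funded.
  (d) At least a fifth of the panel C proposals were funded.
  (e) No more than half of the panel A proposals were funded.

(a) panel B: |A| = 5, |A ∩ B| = 2; needs |A ∩ B| ≥ 2 — true.
(b) panel D: |A| = 8, |A ∩ B| = 7; needs A ⊄ B (|A ∖ B| ≥ 1) — true.
(c) panel E: |A| = 7, |A ∩ B| = 5; needs |A ∩ B| / |A| ≥ 2/3 — true.
(d) panel C: |A| = 6, |A ∩ B| = 2; needs |A ∩ B| / |A| ≥ 1/5 — true.
(e) panel A: |A| = 5, |A ∩ B| = 2; needs |A ∩ B| ≤ |A ∖ B| — true.

5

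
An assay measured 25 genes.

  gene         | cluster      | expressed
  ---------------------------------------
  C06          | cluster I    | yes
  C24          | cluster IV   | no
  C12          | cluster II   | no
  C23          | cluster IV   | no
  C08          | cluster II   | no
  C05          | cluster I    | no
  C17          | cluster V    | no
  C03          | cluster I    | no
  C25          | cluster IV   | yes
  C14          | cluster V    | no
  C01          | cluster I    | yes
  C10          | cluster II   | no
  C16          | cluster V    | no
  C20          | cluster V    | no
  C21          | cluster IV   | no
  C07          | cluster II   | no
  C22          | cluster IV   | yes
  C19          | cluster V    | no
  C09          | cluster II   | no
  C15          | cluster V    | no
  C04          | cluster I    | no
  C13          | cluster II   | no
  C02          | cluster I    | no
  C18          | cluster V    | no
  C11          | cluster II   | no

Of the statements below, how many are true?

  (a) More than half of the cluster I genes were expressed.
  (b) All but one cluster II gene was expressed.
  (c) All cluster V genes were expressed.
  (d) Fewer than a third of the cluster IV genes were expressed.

0

(a) cluster I: |A| = 6, |A ∩ B| = 2; needs |A ∩ B| > |A ∖ B| — false.
(b) cluster II: |A| = 7, |A ∩ B| = 0; needs |A ∖ B| = 1 — false.
(c) cluster V: |A| = 7, |A ∩ B| = 0; needs A ⊆ B, i.e. every element of A is in B (|A ∖ B| = 0) — false.
(d) cluster IV: |A| = 5, |A ∩ B| = 2; needs |A ∩ B| / |A| < 1/3 — false.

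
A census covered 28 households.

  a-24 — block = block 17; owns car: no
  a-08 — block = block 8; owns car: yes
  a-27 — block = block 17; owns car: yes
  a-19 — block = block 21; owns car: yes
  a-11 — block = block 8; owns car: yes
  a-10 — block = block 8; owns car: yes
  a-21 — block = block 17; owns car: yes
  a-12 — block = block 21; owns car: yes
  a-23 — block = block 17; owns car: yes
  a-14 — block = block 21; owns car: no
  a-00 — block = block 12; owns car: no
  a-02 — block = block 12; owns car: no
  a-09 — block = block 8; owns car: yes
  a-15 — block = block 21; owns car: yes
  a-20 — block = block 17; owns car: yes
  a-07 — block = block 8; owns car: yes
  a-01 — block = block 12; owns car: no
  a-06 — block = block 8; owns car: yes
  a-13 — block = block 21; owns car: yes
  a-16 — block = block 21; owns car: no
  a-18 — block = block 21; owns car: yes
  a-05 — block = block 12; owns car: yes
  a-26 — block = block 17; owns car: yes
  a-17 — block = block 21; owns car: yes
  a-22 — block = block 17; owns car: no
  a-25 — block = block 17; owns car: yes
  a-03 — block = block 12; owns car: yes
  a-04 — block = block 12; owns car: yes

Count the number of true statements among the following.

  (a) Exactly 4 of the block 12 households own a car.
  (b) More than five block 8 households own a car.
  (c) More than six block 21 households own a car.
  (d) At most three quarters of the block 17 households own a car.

2

(a) block 12: |A| = 6, |A ∩ B| = 3; needs |A ∩ B| = 4 — false.
(b) block 8: |A| = 6, |A ∩ B| = 6; needs |A ∩ B| > 5 — true.
(c) block 21: |A| = 8, |A ∩ B| = 6; needs |A ∩ B| > 6 — false.
(d) block 17: |A| = 8, |A ∩ B| = 6; needs |A ∩ B| / |A| ≤ 3/4 — true.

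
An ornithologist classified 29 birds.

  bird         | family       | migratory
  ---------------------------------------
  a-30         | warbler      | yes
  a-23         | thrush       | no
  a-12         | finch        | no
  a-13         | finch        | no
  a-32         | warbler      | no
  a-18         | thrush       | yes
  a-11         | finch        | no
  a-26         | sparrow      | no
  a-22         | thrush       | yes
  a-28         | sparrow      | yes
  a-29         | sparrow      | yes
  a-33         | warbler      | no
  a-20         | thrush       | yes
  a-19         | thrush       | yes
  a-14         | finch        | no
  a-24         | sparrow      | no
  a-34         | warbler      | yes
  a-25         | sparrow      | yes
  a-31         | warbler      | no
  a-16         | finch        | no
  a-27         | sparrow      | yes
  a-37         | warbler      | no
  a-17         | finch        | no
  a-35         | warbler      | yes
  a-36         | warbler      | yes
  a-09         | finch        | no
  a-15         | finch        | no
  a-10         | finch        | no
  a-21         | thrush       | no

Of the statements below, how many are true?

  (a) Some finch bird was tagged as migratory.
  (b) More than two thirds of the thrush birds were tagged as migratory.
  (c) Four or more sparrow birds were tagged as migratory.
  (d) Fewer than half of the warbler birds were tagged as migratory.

1

(a) finch: |A| = 9, |A ∩ B| = 0; needs A ∩ B ≠ ∅ (|A ∩ B| ≥ 1) — false.
(b) thrush: |A| = 6, |A ∩ B| = 4; needs |A ∩ B| / |A| > 2/3 — false.
(c) sparrow: |A| = 6, |A ∩ B| = 4; needs |A ∩ B| ≥ 4 — true.
(d) warbler: |A| = 8, |A ∩ B| = 4; needs |A ∩ B| < |A ∖ B| — false.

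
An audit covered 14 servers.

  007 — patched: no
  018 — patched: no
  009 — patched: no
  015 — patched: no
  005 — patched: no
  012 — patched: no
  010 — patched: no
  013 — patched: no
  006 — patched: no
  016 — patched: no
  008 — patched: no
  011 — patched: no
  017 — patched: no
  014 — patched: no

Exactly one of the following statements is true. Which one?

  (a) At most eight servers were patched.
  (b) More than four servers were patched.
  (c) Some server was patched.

|A| = 14, |A ∩ B| = 0, |A ∖ B| = 14.
(a) requires |A ∩ B| ≤ 8: true.
(b) requires |A ∩ B| > 4: false.
(c) requires A ∩ B ≠ ∅ (|A ∩ B| ≥ 1): false.

(a)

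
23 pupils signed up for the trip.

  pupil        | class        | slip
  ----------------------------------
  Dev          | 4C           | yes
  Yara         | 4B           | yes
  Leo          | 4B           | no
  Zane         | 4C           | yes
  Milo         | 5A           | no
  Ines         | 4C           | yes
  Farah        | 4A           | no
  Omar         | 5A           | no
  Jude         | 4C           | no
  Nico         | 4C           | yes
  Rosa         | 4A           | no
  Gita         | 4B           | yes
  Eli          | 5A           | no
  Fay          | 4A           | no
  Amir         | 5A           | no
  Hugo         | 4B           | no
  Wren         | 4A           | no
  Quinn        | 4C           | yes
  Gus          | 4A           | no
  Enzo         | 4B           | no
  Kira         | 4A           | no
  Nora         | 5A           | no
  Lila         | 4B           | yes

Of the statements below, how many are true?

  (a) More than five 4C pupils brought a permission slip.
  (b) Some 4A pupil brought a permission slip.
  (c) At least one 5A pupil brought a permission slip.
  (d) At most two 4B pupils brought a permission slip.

0

(a) 4C: |A| = 6, |A ∩ B| = 5; needs |A ∩ B| > 5 — false.
(b) 4A: |A| = 6, |A ∩ B| = 0; needs A ∩ B ≠ ∅ (|A ∩ B| ≥ 1) — false.
(c) 5A: |A| = 5, |A ∩ B| = 0; needs A ∩ B ≠ ∅ (|A ∩ B| ≥ 1) — false.
(d) 4B: |A| = 6, |A ∩ B| = 3; needs |A ∩ B| ≤ 2 — false.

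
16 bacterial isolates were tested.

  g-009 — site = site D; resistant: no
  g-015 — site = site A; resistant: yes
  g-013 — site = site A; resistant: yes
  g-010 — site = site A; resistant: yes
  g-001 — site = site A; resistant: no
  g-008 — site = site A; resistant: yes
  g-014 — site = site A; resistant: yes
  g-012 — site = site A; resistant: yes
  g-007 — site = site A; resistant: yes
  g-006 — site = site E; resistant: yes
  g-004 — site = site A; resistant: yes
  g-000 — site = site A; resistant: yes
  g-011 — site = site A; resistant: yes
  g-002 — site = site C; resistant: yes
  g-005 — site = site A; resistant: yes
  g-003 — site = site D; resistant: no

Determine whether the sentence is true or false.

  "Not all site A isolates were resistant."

Truth condition: A ⊄ B (|A ∖ B| ≥ 1).
A (the restrictor) = {g-015, g-013, g-010, g-001, g-008, g-014, g-012, g-007, g-004, g-000, g-011, g-005}, |A| = 12.
A ∖ B = {g-001}, so |A ∖ B| = 1.
So the statement is true.

True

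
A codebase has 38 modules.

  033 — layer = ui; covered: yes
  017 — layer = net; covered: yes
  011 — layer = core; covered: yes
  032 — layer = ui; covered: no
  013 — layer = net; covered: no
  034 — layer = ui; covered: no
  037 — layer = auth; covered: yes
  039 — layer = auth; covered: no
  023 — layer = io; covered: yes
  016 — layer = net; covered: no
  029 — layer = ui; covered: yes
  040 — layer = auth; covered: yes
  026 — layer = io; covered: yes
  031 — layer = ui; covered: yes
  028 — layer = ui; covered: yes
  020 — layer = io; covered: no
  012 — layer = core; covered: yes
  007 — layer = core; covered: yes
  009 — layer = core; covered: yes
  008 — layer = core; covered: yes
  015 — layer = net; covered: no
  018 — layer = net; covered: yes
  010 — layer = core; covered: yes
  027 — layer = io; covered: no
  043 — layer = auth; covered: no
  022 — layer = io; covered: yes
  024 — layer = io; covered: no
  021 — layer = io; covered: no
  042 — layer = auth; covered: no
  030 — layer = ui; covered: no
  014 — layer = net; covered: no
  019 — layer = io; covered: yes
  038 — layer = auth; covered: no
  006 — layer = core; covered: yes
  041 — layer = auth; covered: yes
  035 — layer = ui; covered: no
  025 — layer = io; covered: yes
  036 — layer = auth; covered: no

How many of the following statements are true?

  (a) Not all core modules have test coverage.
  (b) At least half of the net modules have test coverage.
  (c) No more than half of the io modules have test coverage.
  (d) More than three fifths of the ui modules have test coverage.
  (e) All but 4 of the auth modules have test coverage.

(a) core: |A| = 7, |A ∩ B| = 7; needs A ⊄ B (|A ∖ B| ≥ 1) — false.
(b) net: |A| = 6, |A ∩ B| = 2; needs |A ∩ B| ≥ |A ∖ B| — false.
(c) io: |A| = 9, |A ∩ B| = 5; needs |A ∩ B| ≤ |A ∖ B| — false.
(d) ui: |A| = 8, |A ∩ B| = 4; needs |A ∩ B| / |A| > 3/5 — false.
(e) auth: |A| = 8, |A ∩ B| = 3; needs |A ∖ B| = 4 — false.

0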